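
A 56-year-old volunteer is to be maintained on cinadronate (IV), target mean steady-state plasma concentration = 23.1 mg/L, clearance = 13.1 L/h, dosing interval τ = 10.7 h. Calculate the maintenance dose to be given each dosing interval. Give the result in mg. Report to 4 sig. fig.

3238 mg

At steady state, Dose/τ = Css × CL.
Dose = Css × CL × τ = 23.1 × 13.10 × 10.7 = 3238 mg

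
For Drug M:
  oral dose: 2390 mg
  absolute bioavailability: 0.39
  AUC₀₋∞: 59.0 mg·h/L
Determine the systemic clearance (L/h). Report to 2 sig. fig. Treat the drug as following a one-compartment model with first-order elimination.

CL = F·Dose / AUC = 0.39 × 2390 / 59.0 = 15.80 L/h

16 L/h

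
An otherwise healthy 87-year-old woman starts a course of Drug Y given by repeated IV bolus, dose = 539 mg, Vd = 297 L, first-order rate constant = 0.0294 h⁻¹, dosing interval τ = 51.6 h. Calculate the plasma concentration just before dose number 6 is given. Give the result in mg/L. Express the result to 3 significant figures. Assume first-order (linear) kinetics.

C₀ per dose = Dose / Vd = 539 / 297 = 1.815 mg/L
Fraction remaining after one interval: r = e^(−kτ) = e^(−0.02940 × 51.6) = 0.2194
Before dose 6, 5 doses have been given (aged 1τ, 2τ, 3τ, 4τ, 5τ).
C_trough = C₀ × (r + r² + … + r^5) = C₀ × r(1−r^5)/(1−r)
        = 1.815 × 0.2194 × (1 − 0.0005084) / (1 − 0.2194) = 0.5099 mg/L

0.510 mg/L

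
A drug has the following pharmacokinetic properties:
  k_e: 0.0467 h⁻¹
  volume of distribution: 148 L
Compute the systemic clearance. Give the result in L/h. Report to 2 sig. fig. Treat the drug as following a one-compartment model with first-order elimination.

6.9 L/h

CL = k × Vd = 0.0467 × 148 = 6.912 L/h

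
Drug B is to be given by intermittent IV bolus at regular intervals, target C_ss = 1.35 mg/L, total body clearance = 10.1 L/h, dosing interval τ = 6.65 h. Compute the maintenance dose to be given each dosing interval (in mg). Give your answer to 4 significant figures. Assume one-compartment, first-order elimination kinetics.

At steady state, Dose/τ = Css × CL.
Dose = Css × CL × τ = 1.35 × 10.10 × 6.65 = 90.67 mg

90.67 mg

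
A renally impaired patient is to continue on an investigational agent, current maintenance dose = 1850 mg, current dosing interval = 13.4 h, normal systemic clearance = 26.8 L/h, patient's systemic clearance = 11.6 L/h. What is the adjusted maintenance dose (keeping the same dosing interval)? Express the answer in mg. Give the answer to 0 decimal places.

801 mg

To keep the same average steady-state level, dosing rate must scale with clearance.
CL ratio = 11.6 / 26.8 = 0.4328
New dose (same interval) = 1850 × 0.4328 = 800.7 mg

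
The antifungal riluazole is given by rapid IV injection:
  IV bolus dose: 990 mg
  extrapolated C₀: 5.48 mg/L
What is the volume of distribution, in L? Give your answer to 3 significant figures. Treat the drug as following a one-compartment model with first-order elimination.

181 L

Vd = Dose / C₀ = 990.0 / 5.48 = 180.7 L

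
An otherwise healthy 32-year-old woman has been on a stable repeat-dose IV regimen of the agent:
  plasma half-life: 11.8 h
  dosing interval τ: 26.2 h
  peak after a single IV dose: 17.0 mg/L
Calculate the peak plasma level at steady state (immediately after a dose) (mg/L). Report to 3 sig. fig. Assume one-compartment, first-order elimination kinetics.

21.6 mg/L

k = ln2 / t½ = 0.693147 / 11.8 = 0.05874 h⁻¹
e^(−kτ) = e^(−0.05874 × 26.2) = 0.2146
Accumulation ratio R = 1 / (1 − e^(−kτ)) = 1 / (1 − 0.2146) = 1.273
Steady-state peak = C₀ × R = 17.0 × 1.273 = 21.64 mg/L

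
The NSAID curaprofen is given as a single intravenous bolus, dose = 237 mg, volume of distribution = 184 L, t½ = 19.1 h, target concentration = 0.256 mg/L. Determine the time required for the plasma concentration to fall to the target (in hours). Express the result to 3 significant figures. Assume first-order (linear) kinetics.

C₀ = Dose / Vd = 237.0 / 184 = 1.288 mg/L
k = ln2 / t½ = 0.693147 / 19.1 = 0.03629 h⁻¹
t = ln(C₀ / C) / k = ln(1.288 / 0.256) / 0.03629
  = ln(5.031) / 0.03629 = 1.616 / 0.03629 = 44.53 h

44.5 h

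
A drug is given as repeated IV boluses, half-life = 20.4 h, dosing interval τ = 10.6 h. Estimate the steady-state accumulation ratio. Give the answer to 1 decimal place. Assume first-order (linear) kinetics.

k = ln2 / t½ = 0.693147 / 20.4 = 0.03398 h⁻¹
e^(−kτ) = e^(−0.03398 × 10.6) = 0.6975
Accumulation ratio R = 1 / (1 − e^(−kτ)) = 1 / (1 − 0.6975) = 3.306

3.3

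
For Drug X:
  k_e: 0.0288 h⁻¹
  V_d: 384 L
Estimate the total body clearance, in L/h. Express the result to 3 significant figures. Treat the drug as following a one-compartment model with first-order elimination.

CL = k × Vd = 0.0288 × 384 = 11.06 L/h

11.1 L/h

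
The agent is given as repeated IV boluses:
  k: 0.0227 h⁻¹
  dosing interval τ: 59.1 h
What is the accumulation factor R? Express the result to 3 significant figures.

e^(−kτ) = e^(−0.02270 × 59.1) = 0.2614
Accumulation ratio R = 1 / (1 − e^(−kτ)) = 1 / (1 − 0.2614) = 1.354

1.35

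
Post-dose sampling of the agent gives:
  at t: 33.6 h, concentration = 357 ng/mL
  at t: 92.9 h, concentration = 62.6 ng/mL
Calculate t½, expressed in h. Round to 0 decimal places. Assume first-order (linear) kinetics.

k = ln(C₁/C₂) / (t₂ − t₁) = ln(357/62.6) / (92.9 − 33.6)
  = 1.741 / 59.30 = 0.02936 h⁻¹
t½ = ln2 / k = 0.693147 / 0.02936 = 23.61 h

24 h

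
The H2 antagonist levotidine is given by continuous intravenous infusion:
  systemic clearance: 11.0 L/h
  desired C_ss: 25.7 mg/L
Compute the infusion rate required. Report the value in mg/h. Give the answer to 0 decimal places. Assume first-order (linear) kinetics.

283 mg/h

At steady state, infusion rate R₀ = Css × CL = 25.7 × 11.00 = 282.7 mg/h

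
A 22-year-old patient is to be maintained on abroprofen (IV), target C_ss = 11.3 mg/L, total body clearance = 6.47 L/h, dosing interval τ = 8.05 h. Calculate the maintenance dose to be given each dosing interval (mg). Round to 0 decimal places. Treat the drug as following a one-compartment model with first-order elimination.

589 mg

At steady state, Dose/τ = Css × CL.
Dose = Css × CL × τ = 11.3 × 6.470 × 8.05 = 588.5 mg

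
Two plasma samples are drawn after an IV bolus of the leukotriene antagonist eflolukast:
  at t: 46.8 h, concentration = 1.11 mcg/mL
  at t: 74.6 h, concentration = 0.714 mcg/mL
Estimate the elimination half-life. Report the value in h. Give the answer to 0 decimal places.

k = ln(C₁/C₂) / (t₂ − t₁) = ln(1.11/0.714) / (74.6 − 46.8)
  = 0.4412 / 27.80 = 0.01587 h⁻¹
t½ = ln2 / k = 0.693147 / 0.01587 = 43.68 h

44 h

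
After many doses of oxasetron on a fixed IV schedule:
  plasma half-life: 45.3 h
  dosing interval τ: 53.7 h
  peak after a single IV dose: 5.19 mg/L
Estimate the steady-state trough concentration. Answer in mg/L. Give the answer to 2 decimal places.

k = ln2 / t½ = 0.693147 / 45.3 = 0.01530 h⁻¹
e^(−kτ) = e^(−0.01530 × 53.7) = 0.4397
Accumulation ratio R = 1 / (1 − e^(−kτ)) = 1 / (1 − 0.4397) = 1.785
Steady-state trough = C₀ × R × e^(−kτ) = 5.19 × 1.785 × 0.4397 = 4.073 mg/L

4.07 mg/L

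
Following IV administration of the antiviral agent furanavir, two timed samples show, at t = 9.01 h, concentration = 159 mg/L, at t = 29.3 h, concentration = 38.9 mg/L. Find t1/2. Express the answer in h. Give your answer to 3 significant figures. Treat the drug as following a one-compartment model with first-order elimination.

9.99 h

k = ln(C₁/C₂) / (t₂ − t₁) = ln(159/38.9) / (29.3 − 9.01)
  = 1.408 / 20.29 = 0.06939 h⁻¹
t½ = ln2 / k = 0.693147 / 0.06939 = 9.989 h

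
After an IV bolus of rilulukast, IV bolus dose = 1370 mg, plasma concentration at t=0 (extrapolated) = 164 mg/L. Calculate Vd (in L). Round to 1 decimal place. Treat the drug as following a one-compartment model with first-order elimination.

Vd = Dose / C₀ = 1370 / 164 = 8.354 L

8.4 L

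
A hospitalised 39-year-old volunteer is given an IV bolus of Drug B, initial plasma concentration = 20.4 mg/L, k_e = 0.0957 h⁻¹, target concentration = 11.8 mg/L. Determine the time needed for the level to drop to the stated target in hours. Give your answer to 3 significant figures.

t = ln(C₀ / C) / k = ln(20.40 / 11.8) / 0.09570
  = ln(1.729) / 0.09570 = 0.5475 / 0.09570 = 5.721 h

5.72 h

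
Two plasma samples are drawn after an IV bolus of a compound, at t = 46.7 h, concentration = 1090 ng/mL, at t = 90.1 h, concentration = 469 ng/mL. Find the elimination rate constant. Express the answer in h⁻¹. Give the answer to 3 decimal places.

k = ln(C₁/C₂) / (t₂ − t₁) = ln(1090/469) / (90.1 − 46.7)
  = 0.8433 / 43.40 = 0.01943 h⁻¹

0.019 h⁻¹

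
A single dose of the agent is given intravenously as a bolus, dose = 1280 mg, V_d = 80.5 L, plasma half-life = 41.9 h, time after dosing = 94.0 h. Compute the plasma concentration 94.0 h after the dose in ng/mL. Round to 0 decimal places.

3358 ng/mL

C₀ = Dose / Vd = 1280 / 80.5 = 15.90 mg/L
k = ln2 / t½ = 0.693147 / 41.9 = 0.01654 h⁻¹
C = C₀ · e^(−k·t) = 15.90 × e^(−0.01654 × 94.0)
  = 15.90 × 0.2112 = 3.358 mg/L
Convert: 3.358 mg/L × 1000 = 3358 ng/mL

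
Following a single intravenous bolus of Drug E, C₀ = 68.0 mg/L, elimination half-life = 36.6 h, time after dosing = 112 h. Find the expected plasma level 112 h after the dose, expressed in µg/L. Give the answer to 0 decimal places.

8153 µg/L

k = ln2 / t½ = 0.693147 / 36.6 = 0.01894 h⁻¹
C = C₀ · e^(−k·t) = 68.00 × e^(−0.01894 × 112)
  = 68.00 × 0.1199 = 8.153 mg/L
Convert: 8.153 mg/L × 1000 = 8153 µg/L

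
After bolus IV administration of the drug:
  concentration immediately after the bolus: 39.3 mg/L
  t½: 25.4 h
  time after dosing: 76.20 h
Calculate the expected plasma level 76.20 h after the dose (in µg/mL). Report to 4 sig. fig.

4.913 µg/mL

k = ln2 / t½ = 0.693147 / 25.4 = 0.02729 h⁻¹
t / t½ = 76.20 / 25.4 = 3 half-lives
C = C₀ × (1/2)^3 = 39.30 × 0.1250 = 4.913 mg/L
(4.913 mg/L = 4.913 µg/mL)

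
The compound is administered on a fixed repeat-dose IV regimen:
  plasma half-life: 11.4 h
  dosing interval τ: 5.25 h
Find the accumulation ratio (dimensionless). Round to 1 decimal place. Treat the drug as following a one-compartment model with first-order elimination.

k = ln2 / t½ = 0.693147 / 11.4 = 0.06080 h⁻¹
e^(−kτ) = e^(−0.06080 × 5.25) = 0.7267
Accumulation ratio R = 1 / (1 − e^(−kτ)) = 1 / (1 − 0.7267) = 3.659

3.7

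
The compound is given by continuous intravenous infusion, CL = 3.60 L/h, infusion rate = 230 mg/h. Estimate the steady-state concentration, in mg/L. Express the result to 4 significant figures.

63.89 mg/L

At steady state Css = R₀ / CL = 230 / 3.600 = 63.89 mg/L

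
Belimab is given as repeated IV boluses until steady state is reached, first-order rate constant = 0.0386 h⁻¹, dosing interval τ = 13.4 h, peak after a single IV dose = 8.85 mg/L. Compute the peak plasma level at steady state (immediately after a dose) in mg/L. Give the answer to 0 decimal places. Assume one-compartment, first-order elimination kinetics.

22 mg/L

e^(−kτ) = e^(−0.03860 × 13.4) = 0.5962
Accumulation ratio R = 1 / (1 − e^(−kτ)) = 1 / (1 − 0.5962) = 2.476
Steady-state peak = C₀ × R = 8.85 × 2.476 = 21.91 mg/L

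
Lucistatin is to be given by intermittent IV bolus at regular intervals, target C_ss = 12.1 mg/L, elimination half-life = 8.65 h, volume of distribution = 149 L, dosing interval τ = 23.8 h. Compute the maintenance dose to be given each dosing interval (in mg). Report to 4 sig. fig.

3438 mg

k = ln2 / t½ = 0.693147 / 8.65 = 0.08013 h⁻¹
CL = k × Vd = 0.08013 × 149 = 11.94 L/h
At steady state, Dose/τ = Css × CL.
Dose = Css × CL × τ = 12.1 × 11.94 × 23.8 = 3438 mg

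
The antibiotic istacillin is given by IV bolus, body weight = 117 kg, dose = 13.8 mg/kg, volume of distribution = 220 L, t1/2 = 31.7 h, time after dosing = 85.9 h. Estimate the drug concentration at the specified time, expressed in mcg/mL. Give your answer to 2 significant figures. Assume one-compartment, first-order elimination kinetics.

Total dose = 13.8 × 117 = 1615 mg
C₀ = Dose / Vd = 1615 / 220 = 7.341 mg/L
k = ln2 / t½ = 0.693147 / 31.7 = 0.02187 h⁻¹
C = C₀ · e^(−k·t) = 7.341 × e^(−0.02187 × 85.9)
  = 7.341 × 0.1528 = 1.122 mg/L
(1.122 mg/L = 1.122 mcg/mL)

1.1 mcg/mL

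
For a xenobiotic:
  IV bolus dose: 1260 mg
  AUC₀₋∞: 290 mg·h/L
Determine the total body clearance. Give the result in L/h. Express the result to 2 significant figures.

4.3 L/h

CL = Dose / AUC = 1260 / 290 = 4.345 L/h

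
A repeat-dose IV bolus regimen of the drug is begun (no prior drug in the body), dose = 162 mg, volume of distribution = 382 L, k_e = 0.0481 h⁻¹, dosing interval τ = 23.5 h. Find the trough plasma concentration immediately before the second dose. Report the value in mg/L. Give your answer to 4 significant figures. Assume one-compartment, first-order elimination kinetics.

C₀ per dose = Dose / Vd = 162 / 382 = 0.4241 mg/L
Fraction remaining after one interval: r = e^(−kτ) = e^(−0.04810 × 23.5) = 0.3229
Before dose 2, 1 dose has been given (aged 1τ).
C_trough = C₀ × r = 0.4241 × 0.3229 = 0.1369 mg/L

0.1369 mg/L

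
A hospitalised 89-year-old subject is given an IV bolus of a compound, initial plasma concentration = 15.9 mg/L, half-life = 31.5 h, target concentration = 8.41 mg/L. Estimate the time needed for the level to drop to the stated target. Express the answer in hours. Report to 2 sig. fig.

29 h

k = ln2 / t½ = 0.693147 / 31.5 = 0.02200 h⁻¹
t = ln(C₀ / C) / k = ln(15.90 / 8.41) / 0.02200
  = ln(1.891) / 0.02200 = 0.6371 / 0.02200 = 28.96 h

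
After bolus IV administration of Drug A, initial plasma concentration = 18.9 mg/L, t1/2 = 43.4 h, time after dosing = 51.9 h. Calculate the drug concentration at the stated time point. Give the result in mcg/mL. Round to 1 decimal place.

k = ln2 / t½ = 0.693147 / 43.4 = 0.01597 h⁻¹
C = C₀ · e^(−k·t) = 18.90 × e^(−0.01597 × 51.9)
  = 18.90 × 0.4366 = 8.252 mg/L
(8.252 mg/L = 8.252 mcg/mL)

8.3 mcg/mL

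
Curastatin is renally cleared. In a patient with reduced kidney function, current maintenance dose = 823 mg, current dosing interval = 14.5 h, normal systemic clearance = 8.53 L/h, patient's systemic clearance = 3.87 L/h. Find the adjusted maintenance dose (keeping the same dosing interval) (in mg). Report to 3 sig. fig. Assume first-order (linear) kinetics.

373 mg

To keep the same average steady-state level, dosing rate must scale with clearance.
CL ratio = 3.87 / 8.53 = 0.4537
New dose (same interval) = 823 × 0.4537 = 373.4 mg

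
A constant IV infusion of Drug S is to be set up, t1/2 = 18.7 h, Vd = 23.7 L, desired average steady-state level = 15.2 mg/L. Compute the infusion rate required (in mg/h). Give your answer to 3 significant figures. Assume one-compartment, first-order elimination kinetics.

k = ln2 / t½ = 0.693147 / 18.7 = 0.03707 h⁻¹
CL = k × Vd = 0.03707 × 23.7 = 0.8786 L/h
At steady state, infusion rate R₀ = Css × CL = 15.2 × 0.8786 = 13.35 mg/h

13.4 mg/h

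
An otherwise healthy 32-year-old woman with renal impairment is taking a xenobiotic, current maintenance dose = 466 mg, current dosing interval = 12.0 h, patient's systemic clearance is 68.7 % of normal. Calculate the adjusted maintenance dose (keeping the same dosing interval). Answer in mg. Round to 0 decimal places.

320 mg

To keep the same average steady-state level, dosing rate must scale with clearance.
CL ratio = 68.7 / 100 = 0.6870
New dose (same interval) = 466 × 0.6870 = 320.1 mg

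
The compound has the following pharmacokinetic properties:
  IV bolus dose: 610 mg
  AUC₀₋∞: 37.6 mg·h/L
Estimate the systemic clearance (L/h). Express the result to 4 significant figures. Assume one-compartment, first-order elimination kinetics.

16.22 L/h

CL = Dose / AUC = 610 / 37.6 = 16.22 L/h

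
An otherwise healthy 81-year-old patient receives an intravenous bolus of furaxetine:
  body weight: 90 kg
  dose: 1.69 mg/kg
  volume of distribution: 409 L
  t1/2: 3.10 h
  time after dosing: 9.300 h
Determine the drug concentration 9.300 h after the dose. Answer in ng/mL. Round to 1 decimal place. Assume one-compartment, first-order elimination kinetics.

46.5 ng/mL

Total dose = 1.69 × 90 = 152.1 mg
C₀ = Dose / Vd = 152.1 / 409 = 0.3719 mg/L
k = ln2 / t½ = 0.693147 / 3.10 = 0.2236 h⁻¹
t / t½ = 9.300 / 3.10 = 3 half-lives
C = C₀ × (1/2)^3 = 0.3719 × 0.1250 = 0.04649 mg/L
Convert: 0.04649 mg/L × 1000 = 46.49 ng/mL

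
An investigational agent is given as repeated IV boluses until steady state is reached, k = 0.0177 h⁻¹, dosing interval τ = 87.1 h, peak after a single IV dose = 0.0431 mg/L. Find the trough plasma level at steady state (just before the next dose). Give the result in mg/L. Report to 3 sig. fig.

e^(−kτ) = e^(−0.01770 × 87.1) = 0.2140
Accumulation ratio R = 1 / (1 − e^(−kτ)) = 1 / (1 − 0.2140) = 1.272
Steady-state trough = C₀ × R × e^(−kτ) = 0.0431 × 1.272 × 0.2140 = 0.01173 mg/L

0.0117 mg/L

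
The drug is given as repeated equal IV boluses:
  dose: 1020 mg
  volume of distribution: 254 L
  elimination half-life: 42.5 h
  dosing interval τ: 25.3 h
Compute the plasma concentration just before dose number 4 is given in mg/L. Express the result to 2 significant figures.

C₀ per dose = Dose / Vd = 1020 / 254 = 4.016 mg/L
k = ln2 / t½ = 0.693147 / 42.5 = 0.01631 h⁻¹
Fraction remaining after one interval: r = e^(−kτ) = e^(−0.01631 × 25.3) = 0.6619
Before dose 4, 3 doses have been given (aged 1τ, 2τ, 3τ).
C_trough = C₀ × (r + r² + … + r^3) = C₀ × r(1−r^3)/(1−r)
        = 4.016 × 0.6619 × (1 − 0.2900) / (1 − 0.6619) = 5.582 mg/L

5.6 mg/L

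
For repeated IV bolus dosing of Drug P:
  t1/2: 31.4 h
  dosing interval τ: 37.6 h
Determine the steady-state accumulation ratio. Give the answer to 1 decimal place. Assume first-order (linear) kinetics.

1.8

k = ln2 / t½ = 0.693147 / 31.4 = 0.02207 h⁻¹
e^(−kτ) = e^(−0.02207 × 37.6) = 0.4361
Accumulation ratio R = 1 / (1 − e^(−kτ)) = 1 / (1 − 0.4361) = 1.773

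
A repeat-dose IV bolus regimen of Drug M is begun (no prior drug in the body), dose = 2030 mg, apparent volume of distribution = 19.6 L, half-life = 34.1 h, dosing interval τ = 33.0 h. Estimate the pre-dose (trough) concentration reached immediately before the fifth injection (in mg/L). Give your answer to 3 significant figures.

C₀ per dose = Dose / Vd = 2030 / 19.6 = 103.6 mg/L
k = ln2 / t½ = 0.693147 / 34.1 = 0.02033 h⁻¹
Fraction remaining after one interval: r = e^(−kτ) = e^(−0.02033 × 33.0) = 0.5113
Before dose 5, 4 doses have been given (aged 1τ, 2τ, 3τ, 4τ).
C_trough = C₀ × (r + r² + … + r^4) = C₀ × r(1−r^4)/(1−r)
        = 103.6 × 0.5113 × (1 − 0.06834) / (1 − 0.5113) = 101.0 mg/L

101 mg/L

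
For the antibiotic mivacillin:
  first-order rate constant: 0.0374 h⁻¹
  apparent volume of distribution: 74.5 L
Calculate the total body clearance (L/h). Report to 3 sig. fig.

2.79 L/h

CL = k × Vd = 0.0374 × 74.5 = 2.786 L/h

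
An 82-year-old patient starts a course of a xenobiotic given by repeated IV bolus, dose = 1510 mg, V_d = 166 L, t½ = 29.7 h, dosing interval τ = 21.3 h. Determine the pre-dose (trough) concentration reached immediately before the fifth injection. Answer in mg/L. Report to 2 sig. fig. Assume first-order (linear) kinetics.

12 mg/L

C₀ per dose = Dose / Vd = 1510 / 166 = 9.096 mg/L
k = ln2 / t½ = 0.693147 / 29.7 = 0.02334 h⁻¹
Fraction remaining after one interval: r = e^(−kτ) = e^(−0.02334 × 21.3) = 0.6083
Before dose 5, 4 doses have been given (aged 1τ, 2τ, 3τ, 4τ).
C_trough = C₀ × (r + r² + … + r^4) = C₀ × r(1−r^4)/(1−r)
        = 9.096 × 0.6083 × (1 − 0.1369) / (1 − 0.6083) = 12.19 mg/L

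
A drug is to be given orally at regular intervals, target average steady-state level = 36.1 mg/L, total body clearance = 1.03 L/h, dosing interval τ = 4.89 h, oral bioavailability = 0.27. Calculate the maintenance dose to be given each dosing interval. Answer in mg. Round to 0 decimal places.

673 mg

At steady state, F × (Dose/τ) = Css × CL.
Dose = Css × CL × τ / F = 36.1 × 1.030 × 4.89 / 0.27 = 673.4 mg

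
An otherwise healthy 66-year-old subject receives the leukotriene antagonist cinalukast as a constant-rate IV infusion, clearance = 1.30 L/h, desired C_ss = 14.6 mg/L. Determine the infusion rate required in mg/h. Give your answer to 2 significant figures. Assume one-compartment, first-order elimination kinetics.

19 mg/h

At steady state, infusion rate R₀ = Css × CL = 14.6 × 1.300 = 18.98 mg/h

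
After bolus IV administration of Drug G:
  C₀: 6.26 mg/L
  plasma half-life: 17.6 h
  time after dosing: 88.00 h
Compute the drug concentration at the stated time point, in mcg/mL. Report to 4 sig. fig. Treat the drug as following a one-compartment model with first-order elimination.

k = ln2 / t½ = 0.693147 / 17.6 = 0.03938 h⁻¹
t / t½ = 88.00 / 17.6 = 5 half-lives
C = C₀ × (1/2)^5 = 6.260 × 0.03125 = 0.1956 mg/L
(0.1956 mg/L = 0.1956 mcg/mL)

0.1956 mcg/mL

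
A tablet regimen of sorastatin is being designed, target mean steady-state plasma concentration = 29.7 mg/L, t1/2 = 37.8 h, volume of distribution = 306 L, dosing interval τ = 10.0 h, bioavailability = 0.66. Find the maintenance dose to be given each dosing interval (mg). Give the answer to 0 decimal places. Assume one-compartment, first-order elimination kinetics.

k = ln2 / t½ = 0.693147 / 37.8 = 0.01834 h⁻¹
CL = k × Vd = 0.01834 × 306 = 5.612 L/h
At steady state, F × (Dose/τ) = Css × CL.
Dose = Css × CL × τ / F = 29.7 × 5.612 × 10.0 / 0.66 = 2525 mg

2525 mg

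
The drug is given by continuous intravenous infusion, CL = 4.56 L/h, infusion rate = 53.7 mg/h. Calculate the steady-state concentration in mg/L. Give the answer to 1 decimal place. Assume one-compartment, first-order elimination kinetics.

11.8 mg/L

At steady state Css = R₀ / CL = 53.7 / 4.560 = 11.78 mg/L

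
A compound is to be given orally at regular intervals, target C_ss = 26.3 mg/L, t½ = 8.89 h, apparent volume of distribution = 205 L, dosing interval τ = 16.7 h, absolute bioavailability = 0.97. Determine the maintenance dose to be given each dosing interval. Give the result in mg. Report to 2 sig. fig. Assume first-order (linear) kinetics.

k = ln2 / t½ = 0.693147 / 8.89 = 0.07797 h⁻¹
CL = k × Vd = 0.07797 × 205 = 15.98 L/h
At steady state, F × (Dose/τ) = Css × CL.
Dose = Css × CL × τ / F = 26.3 × 15.98 × 16.7 / 0.97 = 7236 mg

7200 mg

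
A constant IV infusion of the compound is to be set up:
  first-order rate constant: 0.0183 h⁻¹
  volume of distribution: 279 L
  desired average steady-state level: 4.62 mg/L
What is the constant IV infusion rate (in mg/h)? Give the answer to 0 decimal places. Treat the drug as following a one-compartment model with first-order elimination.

CL = k × Vd = 0.01830 × 279 = 5.106 L/h
At steady state, infusion rate R₀ = Css × CL = 4.62 × 5.106 = 23.59 mg/h

24 mg/h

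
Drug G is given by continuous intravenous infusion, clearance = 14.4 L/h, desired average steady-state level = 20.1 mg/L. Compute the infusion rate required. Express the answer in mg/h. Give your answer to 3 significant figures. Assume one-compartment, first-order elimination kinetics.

289 mg/h

At steady state, infusion rate R₀ = Css × CL = 20.1 × 14.40 = 289.4 mg/h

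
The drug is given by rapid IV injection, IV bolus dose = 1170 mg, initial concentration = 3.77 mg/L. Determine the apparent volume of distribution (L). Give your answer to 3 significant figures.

310 L

Vd = Dose / C₀ = 1170 / 3.77 = 310.3 L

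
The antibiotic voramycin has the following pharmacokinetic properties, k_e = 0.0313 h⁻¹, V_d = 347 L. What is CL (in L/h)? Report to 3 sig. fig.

CL = k × Vd = 0.0313 × 347 = 10.86 L/h

10.9 L/h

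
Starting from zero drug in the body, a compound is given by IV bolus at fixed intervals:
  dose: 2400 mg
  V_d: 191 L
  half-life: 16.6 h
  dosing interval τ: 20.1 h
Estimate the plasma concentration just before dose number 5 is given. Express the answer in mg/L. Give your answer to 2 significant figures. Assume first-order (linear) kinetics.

9.2 mg/L

C₀ per dose = Dose / Vd = 2400 / 191 = 12.57 mg/L
k = ln2 / t½ = 0.693147 / 16.6 = 0.04176 h⁻¹
Fraction remaining after one interval: r = e^(−kτ) = e^(−0.04176 × 20.1) = 0.4320
Before dose 5, 4 doses have been given (aged 1τ, 2τ, 3τ, 4τ).
C_trough = C₀ × (r + r² + … + r^4) = C₀ × r(1−r^4)/(1−r)
        = 12.57 × 0.4320 × (1 − 0.03483) / (1 − 0.4320) = 9.227 mg/L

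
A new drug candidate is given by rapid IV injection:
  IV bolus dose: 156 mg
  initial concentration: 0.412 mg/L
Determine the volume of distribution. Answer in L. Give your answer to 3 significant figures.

379 L

Vd = Dose / C₀ = 156.0 / 0.412 = 378.6 L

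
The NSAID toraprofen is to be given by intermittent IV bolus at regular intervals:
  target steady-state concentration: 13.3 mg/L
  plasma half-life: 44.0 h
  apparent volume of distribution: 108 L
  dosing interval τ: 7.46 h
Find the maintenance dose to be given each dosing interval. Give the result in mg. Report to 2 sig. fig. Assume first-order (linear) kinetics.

170 mg

k = ln2 / t½ = 0.693147 / 44.0 = 0.01575 h⁻¹
CL = k × Vd = 0.01575 × 108 = 1.701 L/h
At steady state, Dose/τ = Css × CL.
Dose = Css × CL × τ = 13.3 × 1.701 × 7.46 = 168.8 mg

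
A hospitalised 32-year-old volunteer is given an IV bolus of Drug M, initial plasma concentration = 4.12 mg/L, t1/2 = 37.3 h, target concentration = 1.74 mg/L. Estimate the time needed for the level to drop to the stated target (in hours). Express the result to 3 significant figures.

46.4 h

k = ln2 / t½ = 0.693147 / 37.3 = 0.01858 h⁻¹
t = ln(C₀ / C) / k = ln(4.120 / 1.74) / 0.01858
  = ln(2.368) / 0.01858 = 0.8620 / 0.01858 = 46.39 h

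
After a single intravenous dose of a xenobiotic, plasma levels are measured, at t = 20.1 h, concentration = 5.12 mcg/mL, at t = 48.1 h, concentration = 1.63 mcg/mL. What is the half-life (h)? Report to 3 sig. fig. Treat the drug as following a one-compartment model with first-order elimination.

17.0 h

k = ln(C₁/C₂) / (t₂ − t₁) = ln(5.12/1.63) / (48.1 − 20.1)
  = 1.145 / 28.00 = 0.04089 h⁻¹
t½ = ln2 / k = 0.693147 / 0.04089 = 16.95 h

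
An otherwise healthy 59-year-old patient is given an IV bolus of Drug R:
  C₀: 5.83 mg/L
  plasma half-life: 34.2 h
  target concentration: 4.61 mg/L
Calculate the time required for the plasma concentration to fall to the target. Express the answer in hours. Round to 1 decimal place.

11.6 h

k = ln2 / t½ = 0.693147 / 34.2 = 0.02027 h⁻¹
t = ln(C₀ / C) / k = ln(5.830 / 4.61) / 0.02027
  = ln(1.265) / 0.02027 = 0.2351 / 0.02027 = 11.60 h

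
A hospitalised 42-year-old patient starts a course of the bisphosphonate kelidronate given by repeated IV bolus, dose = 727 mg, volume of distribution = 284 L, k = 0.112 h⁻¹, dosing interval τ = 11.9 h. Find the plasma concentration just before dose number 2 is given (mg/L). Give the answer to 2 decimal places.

0.68 mg/L

C₀ per dose = Dose / Vd = 727 / 284 = 2.560 mg/L
Fraction remaining after one interval: r = e^(−kτ) = e^(−0.1120 × 11.9) = 0.2637
Before dose 2, 1 dose has been given (aged 1τ).
C_trough = C₀ × r = 2.560 × 0.2637 = 0.6751 mg/L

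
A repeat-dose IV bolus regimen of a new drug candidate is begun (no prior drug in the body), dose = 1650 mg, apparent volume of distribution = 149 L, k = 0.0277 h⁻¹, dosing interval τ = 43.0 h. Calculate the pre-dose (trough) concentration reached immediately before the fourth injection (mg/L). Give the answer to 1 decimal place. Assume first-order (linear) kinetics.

4.7 mg/L

C₀ per dose = Dose / Vd = 1650 / 149 = 11.07 mg/L
Fraction remaining after one interval: r = e^(−kτ) = e^(−0.02770 × 43.0) = 0.3039
Before dose 4, 3 doses have been given (aged 1τ, 2τ, 3τ).
C_trough = C₀ × (r + r² + … + r^3) = C₀ × r(1−r^3)/(1−r)
        = 11.07 × 0.3039 × (1 − 0.02807) / (1 − 0.3039) = 4.697 mg/L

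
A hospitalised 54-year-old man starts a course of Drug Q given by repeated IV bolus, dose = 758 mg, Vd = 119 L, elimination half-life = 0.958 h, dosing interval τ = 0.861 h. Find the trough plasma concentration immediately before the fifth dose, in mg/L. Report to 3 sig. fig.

C₀ per dose = Dose / Vd = 758 / 119 = 6.370 mg/L
k = ln2 / t½ = 0.693147 / 0.958 = 0.7235 h⁻¹
Fraction remaining after one interval: r = e^(−kτ) = e^(−0.7235 × 0.861) = 0.5364
Before dose 5, 4 doses have been given (aged 1τ, 2τ, 3τ, 4τ).
C_trough = C₀ × (r + r² + … + r^4) = C₀ × r(1−r^4)/(1−r)
        = 6.370 × 0.5364 × (1 − 0.08279) / (1 − 0.5364) = 6.760 mg/L

6.76 mg/L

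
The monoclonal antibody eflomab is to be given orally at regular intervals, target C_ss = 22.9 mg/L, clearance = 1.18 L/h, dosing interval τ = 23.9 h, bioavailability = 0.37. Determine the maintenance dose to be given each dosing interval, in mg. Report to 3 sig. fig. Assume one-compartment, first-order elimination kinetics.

At steady state, F × (Dose/τ) = Css × CL.
Dose = Css × CL × τ / F = 22.9 × 1.180 × 23.9 / 0.37 = 1745 mg

1750 mg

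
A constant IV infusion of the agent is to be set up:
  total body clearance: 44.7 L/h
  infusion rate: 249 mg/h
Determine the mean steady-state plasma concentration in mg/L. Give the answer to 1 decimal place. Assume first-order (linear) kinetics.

5.6 mg/L

At steady state Css = R₀ / CL = 249 / 44.70 = 5.570 mg/L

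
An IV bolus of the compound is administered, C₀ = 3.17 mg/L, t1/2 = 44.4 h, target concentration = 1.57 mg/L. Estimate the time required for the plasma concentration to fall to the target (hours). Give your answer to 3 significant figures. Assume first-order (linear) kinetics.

k = ln2 / t½ = 0.693147 / 44.4 = 0.01561 h⁻¹
t = ln(C₀ / C) / k = ln(3.170 / 1.57) / 0.01561
  = ln(2.019) / 0.01561 = 0.7026 / 0.01561 = 45.01 h

45.0 h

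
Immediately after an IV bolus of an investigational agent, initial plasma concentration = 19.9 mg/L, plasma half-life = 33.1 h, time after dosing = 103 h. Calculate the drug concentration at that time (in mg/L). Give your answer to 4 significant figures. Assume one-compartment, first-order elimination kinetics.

2.302 mg/L

k = ln2 / t½ = 0.693147 / 33.1 = 0.02094 h⁻¹
C = C₀ · e^(−k·t) = 19.90 × e^(−0.02094 × 103)
  = 19.90 × 0.1157 = 2.302 mg/L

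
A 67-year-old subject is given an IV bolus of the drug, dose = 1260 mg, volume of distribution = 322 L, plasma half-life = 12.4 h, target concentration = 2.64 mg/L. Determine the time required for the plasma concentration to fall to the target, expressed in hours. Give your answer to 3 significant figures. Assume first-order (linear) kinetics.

7.04 h

C₀ = Dose / Vd = 1260 / 322 = 3.913 mg/L
k = ln2 / t½ = 0.693147 / 12.4 = 0.05590 h⁻¹
t = ln(C₀ / C) / k = ln(3.913 / 2.64) / 0.05590
  = ln(1.482) / 0.05590 = 0.3934 / 0.05590 = 7.038 h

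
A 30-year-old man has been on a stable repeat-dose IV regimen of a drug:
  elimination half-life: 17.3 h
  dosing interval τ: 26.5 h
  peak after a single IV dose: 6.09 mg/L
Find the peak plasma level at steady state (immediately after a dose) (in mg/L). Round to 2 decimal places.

k = ln2 / t½ = 0.693147 / 17.3 = 0.04007 h⁻¹
e^(−kτ) = e^(−0.04007 × 26.5) = 0.3458
Accumulation ratio R = 1 / (1 − e^(−kτ)) = 1 / (1 − 0.3458) = 1.529
Steady-state peak = C₀ × R = 6.09 × 1.529 = 9.312 mg/L

9.31 mg/L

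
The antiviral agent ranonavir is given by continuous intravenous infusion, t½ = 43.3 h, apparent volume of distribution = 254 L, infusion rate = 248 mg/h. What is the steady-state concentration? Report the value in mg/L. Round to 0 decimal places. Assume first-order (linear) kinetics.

61 mg/L

k = ln2 / t½ = 0.693147 / 43.3 = 0.01601 h⁻¹
CL = k × Vd = 0.01601 × 254 = 4.067 L/h
At steady state Css = R₀ / CL = 248 / 4.067 = 60.98 mg/L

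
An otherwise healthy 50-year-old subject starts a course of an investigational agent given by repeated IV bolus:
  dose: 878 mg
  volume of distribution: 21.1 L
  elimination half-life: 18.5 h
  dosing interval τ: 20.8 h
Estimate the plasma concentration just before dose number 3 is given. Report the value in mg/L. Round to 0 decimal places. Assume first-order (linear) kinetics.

28 mg/L

C₀ per dose = Dose / Vd = 878 / 21.1 = 41.61 mg/L
k = ln2 / t½ = 0.693147 / 18.5 = 0.03747 h⁻¹
Fraction remaining after one interval: r = e^(−kτ) = e^(−0.03747 × 20.8) = 0.4587
Before dose 3, 2 doses have been given (aged 1τ, 2τ).
C_trough = C₀ × (r + r²) = 41.61 × (0.4587 + 0.2104) = 27.84 mg/L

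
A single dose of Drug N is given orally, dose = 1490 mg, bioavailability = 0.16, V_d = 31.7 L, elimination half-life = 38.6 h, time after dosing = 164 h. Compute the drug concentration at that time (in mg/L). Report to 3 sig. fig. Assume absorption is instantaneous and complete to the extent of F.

0.396 mg/L

Amount reaching circulation = F × Dose = 0.16 × 1490 = 238.4 mg
C₀ = F·Dose / Vd = 238.4 / 31.7 = 7.521 mg/L
k = ln2 / t½ = 0.693147 / 38.6 = 0.01796 h⁻¹
C = C₀ · e^(−k·t) = 7.521 × e^(−0.01796 × 164)
  = 7.521 × 0.05258 = 0.3955 mg/L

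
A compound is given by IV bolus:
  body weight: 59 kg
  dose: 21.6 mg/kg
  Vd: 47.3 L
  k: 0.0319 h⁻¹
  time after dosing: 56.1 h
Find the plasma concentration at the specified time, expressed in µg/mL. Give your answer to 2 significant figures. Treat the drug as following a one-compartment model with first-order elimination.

4.5 µg/mL

Total dose = 21.6 × 59 = 1274 mg
C₀ = Dose / Vd = 1274 / 47.3 = 26.93 mg/L
C = C₀ · e^(−k·t) = 26.93 × e^(−0.03190 × 56.1)
  = 26.93 × 0.1670 = 4.497 mg/L
(4.497 mg/L = 4.497 µg/mL)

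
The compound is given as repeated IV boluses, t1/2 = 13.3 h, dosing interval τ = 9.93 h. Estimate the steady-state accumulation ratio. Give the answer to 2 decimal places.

2.48

k = ln2 / t½ = 0.693147 / 13.3 = 0.05212 h⁻¹
e^(−kτ) = e^(−0.05212 × 9.93) = 0.5960
Accumulation ratio R = 1 / (1 − e^(−kτ)) = 1 / (1 − 0.5960) = 2.475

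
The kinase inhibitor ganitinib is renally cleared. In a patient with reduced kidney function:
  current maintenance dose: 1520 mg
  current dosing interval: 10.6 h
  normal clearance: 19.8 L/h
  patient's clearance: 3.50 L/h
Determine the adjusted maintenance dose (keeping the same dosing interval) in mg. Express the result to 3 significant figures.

To keep the same average steady-state level, dosing rate must scale with clearance.
CL ratio = 3.50 / 19.8 = 0.1768
New dose (same interval) = 1520 × 0.1768 = 268.7 mg

269 mg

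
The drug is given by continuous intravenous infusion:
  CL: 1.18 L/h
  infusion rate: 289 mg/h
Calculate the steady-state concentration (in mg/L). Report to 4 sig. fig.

244.9 mg/L

At steady state Css = R₀ / CL = 289 / 1.180 = 244.9 mg/L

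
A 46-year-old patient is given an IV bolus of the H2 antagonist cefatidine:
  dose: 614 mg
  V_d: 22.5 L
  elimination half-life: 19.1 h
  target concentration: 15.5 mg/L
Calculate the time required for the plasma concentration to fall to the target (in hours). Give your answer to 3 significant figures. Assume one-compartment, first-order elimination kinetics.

C₀ = Dose / Vd = 614.0 / 22.5 = 27.29 mg/L
k = ln2 / t½ = 0.693147 / 19.1 = 0.03629 h⁻¹
t = ln(C₀ / C) / k = ln(27.29 / 15.5) / 0.03629
  = ln(1.761) / 0.03629 = 0.5659 / 0.03629 = 15.59 h

15.6 h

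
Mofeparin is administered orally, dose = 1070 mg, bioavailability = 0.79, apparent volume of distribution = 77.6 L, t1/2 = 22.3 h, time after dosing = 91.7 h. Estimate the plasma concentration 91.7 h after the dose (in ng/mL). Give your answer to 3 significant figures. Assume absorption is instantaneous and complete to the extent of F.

630 ng/mL

Amount reaching circulation = F × Dose = 0.79 × 1070 = 845.3 mg
C₀ = F·Dose / Vd = 845.3 / 77.6 = 10.89 mg/L
k = ln2 / t½ = 0.693147 / 22.3 = 0.03108 h⁻¹
C = C₀ · e^(−k·t) = 10.89 × e^(−0.03108 × 91.7)
  = 10.89 × 0.05784 = 0.6299 mg/L
Convert: 0.6299 mg/L × 1000 = 629.9 ng/mL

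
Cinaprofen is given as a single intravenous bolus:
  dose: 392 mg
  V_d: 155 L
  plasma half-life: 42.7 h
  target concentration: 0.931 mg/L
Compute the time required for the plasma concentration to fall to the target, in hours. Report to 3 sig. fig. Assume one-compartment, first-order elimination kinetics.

61.6 h

C₀ = Dose / Vd = 392.0 / 155 = 2.529 mg/L
k = ln2 / t½ = 0.693147 / 42.7 = 0.01623 h⁻¹
t = ln(C₀ / C) / k = ln(2.529 / 0.931) / 0.01623
  = ln(2.716) / 0.01623 = 0.9992 / 0.01623 = 61.57 h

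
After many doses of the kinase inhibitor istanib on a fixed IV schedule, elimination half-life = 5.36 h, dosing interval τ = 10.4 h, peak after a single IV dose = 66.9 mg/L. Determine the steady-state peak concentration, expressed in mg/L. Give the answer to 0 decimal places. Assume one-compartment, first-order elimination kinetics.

k = ln2 / t½ = 0.693147 / 5.36 = 0.1293 h⁻¹
e^(−kτ) = e^(−0.1293 × 10.4) = 0.2606
Accumulation ratio R = 1 / (1 − e^(−kτ)) = 1 / (1 − 0.2606) = 1.352
Steady-state peak = C₀ × R = 66.9 × 1.352 = 90.45 mg/L

90 mg/L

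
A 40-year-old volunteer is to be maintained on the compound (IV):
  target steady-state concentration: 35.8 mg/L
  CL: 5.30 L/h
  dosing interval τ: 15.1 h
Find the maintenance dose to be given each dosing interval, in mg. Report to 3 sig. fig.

At steady state, Dose/τ = Css × CL.
Dose = Css × CL × τ = 35.8 × 5.300 × 15.1 = 2865 mg

2870 mg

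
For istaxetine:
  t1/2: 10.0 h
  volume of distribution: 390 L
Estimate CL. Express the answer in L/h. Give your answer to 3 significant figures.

27.0 L/h

k = ln2 / t½ = 0.693147 / 10.0 = 0.06931 h⁻¹
CL = k × Vd = 0.06931 × 390 = 27.03 L/h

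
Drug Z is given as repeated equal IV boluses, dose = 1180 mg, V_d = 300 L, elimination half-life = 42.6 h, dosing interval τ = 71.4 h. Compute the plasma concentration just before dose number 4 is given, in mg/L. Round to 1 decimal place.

C₀ per dose = Dose / Vd = 1180 / 300 = 3.933 mg/L
k = ln2 / t½ = 0.693147 / 42.6 = 0.01627 h⁻¹
Fraction remaining after one interval: r = e^(−kτ) = e^(−0.01627 × 71.4) = 0.3130
Before dose 4, 3 doses have been given (aged 1τ, 2τ, 3τ).
C_trough = C₀ × (r + r² + … + r^3) = C₀ × r(1−r^3)/(1−r)
        = 3.933 × 0.3130 × (1 − 0.03066) / (1 − 0.3130) = 1.737 mg/L

1.7 mg/L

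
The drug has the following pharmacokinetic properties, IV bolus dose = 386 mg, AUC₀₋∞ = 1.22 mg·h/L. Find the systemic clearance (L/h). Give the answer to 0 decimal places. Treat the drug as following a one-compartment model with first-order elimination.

316 L/h

CL = Dose / AUC = 386 / 1.22 = 316.4 L/h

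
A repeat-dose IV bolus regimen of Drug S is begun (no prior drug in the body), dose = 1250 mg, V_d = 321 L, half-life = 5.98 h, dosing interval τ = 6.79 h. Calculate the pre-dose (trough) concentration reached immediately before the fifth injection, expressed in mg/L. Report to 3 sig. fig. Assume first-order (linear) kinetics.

3.11 mg/L

C₀ per dose = Dose / Vd = 1250 / 321 = 3.894 mg/L
k = ln2 / t½ = 0.693147 / 5.98 = 0.1159 h⁻¹
Fraction remaining after one interval: r = e^(−kτ) = e^(−0.1159 × 6.79) = 0.4552
Before dose 5, 4 doses have been given (aged 1τ, 2τ, 3τ, 4τ).
C_trough = C₀ × (r + r² + … + r^4) = C₀ × r(1−r^4)/(1−r)
        = 3.894 × 0.4552 × (1 − 0.04293) / (1 − 0.4552) = 3.114 mg/L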